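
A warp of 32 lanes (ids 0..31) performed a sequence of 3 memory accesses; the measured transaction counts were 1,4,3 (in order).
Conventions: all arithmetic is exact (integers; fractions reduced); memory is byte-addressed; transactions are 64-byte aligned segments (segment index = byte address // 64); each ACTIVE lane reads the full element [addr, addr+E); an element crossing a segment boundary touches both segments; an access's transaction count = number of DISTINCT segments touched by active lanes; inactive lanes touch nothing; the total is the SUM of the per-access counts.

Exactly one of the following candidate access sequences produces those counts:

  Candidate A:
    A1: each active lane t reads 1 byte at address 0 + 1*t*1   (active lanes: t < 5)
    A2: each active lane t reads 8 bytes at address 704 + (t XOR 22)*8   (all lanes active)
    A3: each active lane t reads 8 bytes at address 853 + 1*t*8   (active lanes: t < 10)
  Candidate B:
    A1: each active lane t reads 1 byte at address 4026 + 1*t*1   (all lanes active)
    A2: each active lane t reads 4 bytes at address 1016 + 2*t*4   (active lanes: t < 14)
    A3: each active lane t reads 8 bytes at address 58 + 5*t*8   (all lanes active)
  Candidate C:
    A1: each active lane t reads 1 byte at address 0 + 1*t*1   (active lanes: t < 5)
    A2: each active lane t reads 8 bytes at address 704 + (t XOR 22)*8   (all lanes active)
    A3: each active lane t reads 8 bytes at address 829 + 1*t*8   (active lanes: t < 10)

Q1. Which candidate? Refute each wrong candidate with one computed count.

A: A3 gives 2 transactions, not 3
B: A1 gives 2 transactions, not 1
C: all counts match (1,4,3)

Answer: C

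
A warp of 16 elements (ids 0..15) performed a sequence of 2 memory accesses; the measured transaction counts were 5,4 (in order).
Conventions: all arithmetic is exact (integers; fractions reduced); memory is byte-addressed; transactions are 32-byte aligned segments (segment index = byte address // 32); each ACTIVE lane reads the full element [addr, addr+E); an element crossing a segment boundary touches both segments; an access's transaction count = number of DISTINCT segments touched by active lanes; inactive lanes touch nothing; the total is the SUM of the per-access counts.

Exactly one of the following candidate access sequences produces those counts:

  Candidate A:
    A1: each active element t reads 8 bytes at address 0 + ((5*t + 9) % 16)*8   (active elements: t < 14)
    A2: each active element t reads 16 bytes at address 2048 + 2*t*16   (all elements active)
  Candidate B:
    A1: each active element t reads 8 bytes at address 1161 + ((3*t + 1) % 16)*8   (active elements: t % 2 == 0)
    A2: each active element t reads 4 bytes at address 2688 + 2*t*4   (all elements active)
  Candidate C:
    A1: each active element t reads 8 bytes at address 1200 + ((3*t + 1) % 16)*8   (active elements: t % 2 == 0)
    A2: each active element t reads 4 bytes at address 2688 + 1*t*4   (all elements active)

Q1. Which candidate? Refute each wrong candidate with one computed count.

A: A1 gives 4 transactions, not 5
C: A2 gives 2 transactions, not 4
B: all counts match (5,4)

Answer: B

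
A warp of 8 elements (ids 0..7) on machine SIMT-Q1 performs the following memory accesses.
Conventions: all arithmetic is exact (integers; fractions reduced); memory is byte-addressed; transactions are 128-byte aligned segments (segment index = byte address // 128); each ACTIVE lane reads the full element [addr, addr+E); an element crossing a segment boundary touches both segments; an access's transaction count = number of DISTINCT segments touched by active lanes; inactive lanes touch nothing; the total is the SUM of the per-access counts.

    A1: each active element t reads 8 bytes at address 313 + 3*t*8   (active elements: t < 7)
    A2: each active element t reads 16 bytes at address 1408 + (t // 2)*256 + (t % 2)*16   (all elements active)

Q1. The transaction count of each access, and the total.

A1: 2 transactions
A2: 4 transactions

Answer: 2,4; total 6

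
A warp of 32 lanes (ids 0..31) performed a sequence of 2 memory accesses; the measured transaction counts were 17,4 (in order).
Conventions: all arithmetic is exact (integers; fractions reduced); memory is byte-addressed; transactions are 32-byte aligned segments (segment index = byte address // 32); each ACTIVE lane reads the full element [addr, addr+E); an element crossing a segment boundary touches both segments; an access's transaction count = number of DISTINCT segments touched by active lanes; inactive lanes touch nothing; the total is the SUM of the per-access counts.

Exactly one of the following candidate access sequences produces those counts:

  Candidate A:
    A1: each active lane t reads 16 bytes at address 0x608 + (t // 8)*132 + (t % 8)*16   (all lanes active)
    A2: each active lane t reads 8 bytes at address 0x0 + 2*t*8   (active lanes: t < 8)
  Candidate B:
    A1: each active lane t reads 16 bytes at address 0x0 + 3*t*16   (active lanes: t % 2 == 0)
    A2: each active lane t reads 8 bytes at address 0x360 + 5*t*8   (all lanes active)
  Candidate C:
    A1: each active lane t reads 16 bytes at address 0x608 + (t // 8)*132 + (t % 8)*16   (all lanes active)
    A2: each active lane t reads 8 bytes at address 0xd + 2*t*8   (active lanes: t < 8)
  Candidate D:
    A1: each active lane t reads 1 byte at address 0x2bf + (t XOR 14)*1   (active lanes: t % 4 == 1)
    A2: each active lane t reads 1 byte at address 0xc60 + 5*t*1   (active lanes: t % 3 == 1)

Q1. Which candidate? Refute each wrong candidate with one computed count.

B: A1 gives 16 transactions, not 17
C: A2 gives 5 transactions, not 4
D: A1 gives 1 transaction, not 17
A: all counts match (17,4)

Answer: A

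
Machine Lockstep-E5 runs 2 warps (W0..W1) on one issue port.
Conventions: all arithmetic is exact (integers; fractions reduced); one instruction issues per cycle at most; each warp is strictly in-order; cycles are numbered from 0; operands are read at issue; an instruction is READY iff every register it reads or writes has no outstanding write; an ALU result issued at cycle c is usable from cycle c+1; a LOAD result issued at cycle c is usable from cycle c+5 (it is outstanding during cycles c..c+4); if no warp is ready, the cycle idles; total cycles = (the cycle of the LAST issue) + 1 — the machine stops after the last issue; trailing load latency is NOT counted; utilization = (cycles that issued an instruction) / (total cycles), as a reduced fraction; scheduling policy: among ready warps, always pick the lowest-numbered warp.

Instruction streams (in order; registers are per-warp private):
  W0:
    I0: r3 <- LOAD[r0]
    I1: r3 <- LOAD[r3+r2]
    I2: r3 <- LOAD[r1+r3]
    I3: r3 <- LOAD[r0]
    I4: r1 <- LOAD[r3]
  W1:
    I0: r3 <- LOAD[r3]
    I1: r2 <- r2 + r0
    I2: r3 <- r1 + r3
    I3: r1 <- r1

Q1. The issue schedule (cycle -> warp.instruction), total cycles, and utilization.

cycle 0: W0.I0
cycle 1: W1.I0
cycle 2: W1.I1
cycle 3: idle
cycle 4: idle
cycle 5: W0.I1
cycle 6: W1.I2
cycle 7: W1.I3
cycle 8: idle
cycle 9: idle
cycle 10: W0.I2
cycle 11: idle
cycle 12: idle
cycle 13: idle
cycle 14: idle
cycle 15: W0.I3
cycle 16: idle
cycle 17: idle
cycle 18: idle
cycle 19: idle
cycle 20: W0.I4

Answer: 21 cycles, utilization 3/7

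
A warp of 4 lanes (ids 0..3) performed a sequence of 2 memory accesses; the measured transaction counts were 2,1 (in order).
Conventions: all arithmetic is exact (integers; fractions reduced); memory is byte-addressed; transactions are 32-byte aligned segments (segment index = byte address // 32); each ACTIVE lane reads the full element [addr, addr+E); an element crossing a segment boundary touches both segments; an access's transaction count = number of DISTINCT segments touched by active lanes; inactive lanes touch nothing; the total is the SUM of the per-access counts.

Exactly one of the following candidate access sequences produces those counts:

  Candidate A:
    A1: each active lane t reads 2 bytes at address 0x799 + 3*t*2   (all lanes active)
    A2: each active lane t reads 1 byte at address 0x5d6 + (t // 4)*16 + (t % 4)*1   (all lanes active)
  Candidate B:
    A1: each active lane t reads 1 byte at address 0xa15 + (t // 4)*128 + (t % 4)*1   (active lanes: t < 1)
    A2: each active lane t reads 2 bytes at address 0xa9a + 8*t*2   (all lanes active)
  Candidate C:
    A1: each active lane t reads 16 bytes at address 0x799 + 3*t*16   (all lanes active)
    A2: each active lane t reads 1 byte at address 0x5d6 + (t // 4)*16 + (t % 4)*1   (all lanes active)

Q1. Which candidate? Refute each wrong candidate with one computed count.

B: A1 gives 1 transaction, not 2
C: A1 gives 6 transactions, not 2
A: all counts match (2,1)

Answer: A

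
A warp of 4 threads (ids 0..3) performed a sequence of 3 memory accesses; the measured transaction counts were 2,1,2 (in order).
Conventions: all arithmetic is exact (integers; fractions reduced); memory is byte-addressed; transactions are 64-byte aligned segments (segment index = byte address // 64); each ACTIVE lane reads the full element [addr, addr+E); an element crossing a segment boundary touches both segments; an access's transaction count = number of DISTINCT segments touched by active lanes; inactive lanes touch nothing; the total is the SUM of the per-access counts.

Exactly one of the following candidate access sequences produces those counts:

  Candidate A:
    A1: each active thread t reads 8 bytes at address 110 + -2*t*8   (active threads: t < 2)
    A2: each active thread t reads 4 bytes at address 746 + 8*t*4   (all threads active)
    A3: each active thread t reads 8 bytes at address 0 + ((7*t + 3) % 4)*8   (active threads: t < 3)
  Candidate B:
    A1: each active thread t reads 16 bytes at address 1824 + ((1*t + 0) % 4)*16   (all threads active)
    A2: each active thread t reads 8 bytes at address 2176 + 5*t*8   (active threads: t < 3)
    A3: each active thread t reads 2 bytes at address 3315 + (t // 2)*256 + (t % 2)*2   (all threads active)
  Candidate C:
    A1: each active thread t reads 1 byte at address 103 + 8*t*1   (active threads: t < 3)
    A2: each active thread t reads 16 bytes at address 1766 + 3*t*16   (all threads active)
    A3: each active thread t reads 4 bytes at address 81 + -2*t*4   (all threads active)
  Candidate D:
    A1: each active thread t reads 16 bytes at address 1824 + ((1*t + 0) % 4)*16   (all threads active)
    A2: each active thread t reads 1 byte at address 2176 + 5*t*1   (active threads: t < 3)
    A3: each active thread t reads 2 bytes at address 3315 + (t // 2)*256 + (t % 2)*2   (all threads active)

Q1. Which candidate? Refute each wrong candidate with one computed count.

A: A1 gives 1 transaction, not 2
B: A2 gives 2 transactions, not 1
C: A1 gives 1 transaction, not 2
D: all counts match (2,1,2)

Answer: D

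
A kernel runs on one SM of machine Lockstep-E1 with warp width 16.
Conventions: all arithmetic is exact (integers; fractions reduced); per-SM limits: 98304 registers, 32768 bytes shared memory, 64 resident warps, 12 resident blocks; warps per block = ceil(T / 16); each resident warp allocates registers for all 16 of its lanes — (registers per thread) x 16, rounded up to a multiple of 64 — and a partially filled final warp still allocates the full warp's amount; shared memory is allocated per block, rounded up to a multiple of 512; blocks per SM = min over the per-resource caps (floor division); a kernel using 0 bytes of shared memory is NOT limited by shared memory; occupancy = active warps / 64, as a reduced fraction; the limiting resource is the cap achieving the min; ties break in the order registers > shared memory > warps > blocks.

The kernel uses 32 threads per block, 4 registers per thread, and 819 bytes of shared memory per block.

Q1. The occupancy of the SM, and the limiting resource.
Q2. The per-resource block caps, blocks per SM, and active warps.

Answer: occupancy 3/8, limited by blocks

registers: 768 blocks
shared memory: 32 blocks
warps: 32 blocks
blocks: 12 blocks

Answer: 12 blocks, 24 active warps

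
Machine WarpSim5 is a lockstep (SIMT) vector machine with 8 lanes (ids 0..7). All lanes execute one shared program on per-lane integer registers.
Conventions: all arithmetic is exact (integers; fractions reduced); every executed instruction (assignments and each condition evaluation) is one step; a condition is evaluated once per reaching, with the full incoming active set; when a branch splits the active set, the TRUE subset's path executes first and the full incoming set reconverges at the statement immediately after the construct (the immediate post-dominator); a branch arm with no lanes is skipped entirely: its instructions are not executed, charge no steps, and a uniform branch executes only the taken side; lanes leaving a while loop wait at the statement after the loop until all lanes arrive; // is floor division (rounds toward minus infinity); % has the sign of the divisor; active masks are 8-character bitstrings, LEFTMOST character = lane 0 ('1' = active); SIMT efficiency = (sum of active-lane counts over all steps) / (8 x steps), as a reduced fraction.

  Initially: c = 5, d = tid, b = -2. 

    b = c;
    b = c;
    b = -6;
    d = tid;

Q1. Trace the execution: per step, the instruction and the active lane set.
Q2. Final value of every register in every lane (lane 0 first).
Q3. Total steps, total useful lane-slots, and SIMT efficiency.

step 0: b <- c                       11111111
step 1: b <- c                       11111111
step 2: b <- -6                      11111111
step 3: d <- tid                     11111111

Answer: 4 steps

c: 5,5,5,5,5,5,5,5
d: 0,1,2,3,4,5,6,7
b: -6,-6,-6,-6,-6,-6,-6,-6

steps = 4; useful = 32; efficiency = 32/32 = 1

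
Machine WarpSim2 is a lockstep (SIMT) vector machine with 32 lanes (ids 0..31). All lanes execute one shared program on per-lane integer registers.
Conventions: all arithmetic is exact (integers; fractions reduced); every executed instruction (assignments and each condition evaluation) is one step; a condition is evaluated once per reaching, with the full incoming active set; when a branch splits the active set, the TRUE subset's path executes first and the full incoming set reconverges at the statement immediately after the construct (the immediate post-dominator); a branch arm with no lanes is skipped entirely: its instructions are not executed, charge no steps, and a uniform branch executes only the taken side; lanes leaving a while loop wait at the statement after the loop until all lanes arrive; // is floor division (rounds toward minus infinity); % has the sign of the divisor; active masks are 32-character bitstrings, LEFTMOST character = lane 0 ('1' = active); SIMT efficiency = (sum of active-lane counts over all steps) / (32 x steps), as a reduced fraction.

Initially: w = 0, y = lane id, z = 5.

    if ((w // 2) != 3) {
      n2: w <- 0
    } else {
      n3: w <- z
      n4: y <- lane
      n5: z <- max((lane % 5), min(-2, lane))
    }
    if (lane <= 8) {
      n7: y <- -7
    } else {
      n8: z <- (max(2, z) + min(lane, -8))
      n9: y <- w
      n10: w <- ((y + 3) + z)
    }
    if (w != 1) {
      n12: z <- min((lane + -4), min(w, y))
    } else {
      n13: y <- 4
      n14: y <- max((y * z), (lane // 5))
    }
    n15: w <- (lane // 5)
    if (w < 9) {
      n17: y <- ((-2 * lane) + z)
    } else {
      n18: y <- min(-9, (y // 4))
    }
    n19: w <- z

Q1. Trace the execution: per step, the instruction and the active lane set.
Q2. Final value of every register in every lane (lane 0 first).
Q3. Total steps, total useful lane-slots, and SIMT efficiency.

step 0: eval ((w // 2) != 3)         11111111111111111111111111111111
step 1: w <- 0                       11111111111111111111111111111111
step 2: eval (lane <= 8)             11111111111111111111111111111111
step 3: y <- -7                      11111111100000000000000000000000
step 4: z <- (max(2, z) + min(lane, -8)) 00000000011111111111111111111111
step 5: y <- w                       00000000011111111111111111111111
step 6: w <- ((y + 3) + z)           00000000011111111111111111111111
step 7: eval (w != 1)                11111111111111111111111111111111
step 8: z <- min((lane + -4), min(w, y)) 11111111111111111111111111111111
step 9: w <- (lane // 5)             11111111111111111111111111111111
step 10: eval (w < 9)                 11111111111111111111111111111111
step 11: y <- ((-2 * lane) + z)       11111111111111111111111111111111
step 12: w <- z                       11111111111111111111111111111111

Answer: 13 steps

w: -7,-7,-7,-7,-7,-7,-7,-7,-7,0,0,0,0,0,0,0,0,0,0,0,0,0,0,0,0,0,0,0,0,0,0,0
y: -7,-9,-11,-13,-15,-17,-19,-21,-23,-18,-20,-22,-24,-26,-28,-30,-32,-34,-36,-38,-40,-42,-44,-46,-48,-50,-52,-54,-56,-58,-60,-62
z: -7,-7,-7,-7,-7,-7,-7,-7,-7,0,0,0,0,0,0,0,0,0,0,0,0,0,0,0,0,0,0,0,0,0,0,0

steps = 13; useful = 366; efficiency = 366/416 = 183/208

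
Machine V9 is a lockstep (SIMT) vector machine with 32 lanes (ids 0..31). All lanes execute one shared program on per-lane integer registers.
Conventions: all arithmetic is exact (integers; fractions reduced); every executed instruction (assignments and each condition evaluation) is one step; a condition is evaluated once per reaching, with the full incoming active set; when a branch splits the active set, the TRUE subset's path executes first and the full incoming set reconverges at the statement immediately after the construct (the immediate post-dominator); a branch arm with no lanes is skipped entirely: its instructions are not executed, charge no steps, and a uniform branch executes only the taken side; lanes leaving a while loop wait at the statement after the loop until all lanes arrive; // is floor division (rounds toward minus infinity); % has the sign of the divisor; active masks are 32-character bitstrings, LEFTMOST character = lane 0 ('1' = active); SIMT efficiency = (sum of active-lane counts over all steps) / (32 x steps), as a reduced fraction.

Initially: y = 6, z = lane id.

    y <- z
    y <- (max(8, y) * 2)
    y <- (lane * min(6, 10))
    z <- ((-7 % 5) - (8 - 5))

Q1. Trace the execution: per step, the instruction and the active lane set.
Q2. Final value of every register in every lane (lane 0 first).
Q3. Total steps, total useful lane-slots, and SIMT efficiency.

step 0: y <- z                       11111111111111111111111111111111
step 1: y <- (max(8, y) * 2)         11111111111111111111111111111111
step 2: y <- (lane * min(6, 10))     11111111111111111111111111111111
step 3: z <- ((-7 % 5) - (8 - 5))    11111111111111111111111111111111

Answer: 4 steps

y: 0,6,12,18,24,30,36,42,48,54,60,66,72,78,84,90,96,102,108,114,120,126,132,138,144,150,156,162,168,174,180,186
z: 0,0,0,0,0,0,0,0,0,0,0,0,0,0,0,0,0,0,0,0,0,0,0,0,0,0,0,0,0,0,0,0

steps = 4; useful = 128; efficiency = 128/128 = 1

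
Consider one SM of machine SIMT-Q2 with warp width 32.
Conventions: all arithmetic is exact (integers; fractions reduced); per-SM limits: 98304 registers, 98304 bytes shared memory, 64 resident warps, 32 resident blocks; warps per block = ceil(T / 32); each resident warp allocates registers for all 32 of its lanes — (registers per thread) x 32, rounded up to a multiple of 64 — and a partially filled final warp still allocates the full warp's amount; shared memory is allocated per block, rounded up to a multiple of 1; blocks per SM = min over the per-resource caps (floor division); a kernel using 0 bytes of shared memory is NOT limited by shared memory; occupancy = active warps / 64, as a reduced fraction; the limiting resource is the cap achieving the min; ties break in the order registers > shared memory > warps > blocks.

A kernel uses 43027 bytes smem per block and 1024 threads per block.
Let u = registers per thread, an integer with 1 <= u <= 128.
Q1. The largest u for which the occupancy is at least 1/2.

Answer: u = 96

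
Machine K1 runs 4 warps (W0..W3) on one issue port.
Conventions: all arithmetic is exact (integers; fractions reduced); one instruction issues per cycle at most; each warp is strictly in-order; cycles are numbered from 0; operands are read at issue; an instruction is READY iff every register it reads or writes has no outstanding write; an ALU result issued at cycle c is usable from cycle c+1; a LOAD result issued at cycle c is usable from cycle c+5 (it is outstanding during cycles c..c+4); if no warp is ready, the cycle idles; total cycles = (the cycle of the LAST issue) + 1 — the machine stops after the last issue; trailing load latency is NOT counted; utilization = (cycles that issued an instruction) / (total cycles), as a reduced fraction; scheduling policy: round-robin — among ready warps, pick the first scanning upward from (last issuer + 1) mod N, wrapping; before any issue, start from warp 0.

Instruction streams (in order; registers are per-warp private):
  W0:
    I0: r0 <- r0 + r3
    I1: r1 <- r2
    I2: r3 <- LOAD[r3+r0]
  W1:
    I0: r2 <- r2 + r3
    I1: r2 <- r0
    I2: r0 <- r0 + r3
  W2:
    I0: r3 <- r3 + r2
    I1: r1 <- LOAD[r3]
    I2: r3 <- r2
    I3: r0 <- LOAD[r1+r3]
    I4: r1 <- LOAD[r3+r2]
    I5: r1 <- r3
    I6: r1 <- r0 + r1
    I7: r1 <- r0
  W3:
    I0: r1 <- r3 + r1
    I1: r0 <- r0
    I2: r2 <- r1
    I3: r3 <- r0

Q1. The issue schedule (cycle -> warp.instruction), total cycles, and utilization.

cycle 0: W0.I0
cycle 1: W1.I0
cycle 2: W2.I0
cycle 3: W3.I0
cycle 4: W0.I1
cycle 5: W1.I1
cycle 6: W2.I1
cycle 7: W3.I1
cycle 8: W0.I2
cycle 9: W1.I2
cycle 10: W2.I2
cycle 11: W3.I2
cycle 12: W2.I3
cycle 13: W3.I3
cycle 14: W2.I4
cycle 15: idle
cycle 16: idle
cycle 17: idle
cycle 18: idle
cycle 19: W2.I5
cycle 20: W2.I6
cycle 21: W2.I7

Answer: 22 cycles, utilization 9/11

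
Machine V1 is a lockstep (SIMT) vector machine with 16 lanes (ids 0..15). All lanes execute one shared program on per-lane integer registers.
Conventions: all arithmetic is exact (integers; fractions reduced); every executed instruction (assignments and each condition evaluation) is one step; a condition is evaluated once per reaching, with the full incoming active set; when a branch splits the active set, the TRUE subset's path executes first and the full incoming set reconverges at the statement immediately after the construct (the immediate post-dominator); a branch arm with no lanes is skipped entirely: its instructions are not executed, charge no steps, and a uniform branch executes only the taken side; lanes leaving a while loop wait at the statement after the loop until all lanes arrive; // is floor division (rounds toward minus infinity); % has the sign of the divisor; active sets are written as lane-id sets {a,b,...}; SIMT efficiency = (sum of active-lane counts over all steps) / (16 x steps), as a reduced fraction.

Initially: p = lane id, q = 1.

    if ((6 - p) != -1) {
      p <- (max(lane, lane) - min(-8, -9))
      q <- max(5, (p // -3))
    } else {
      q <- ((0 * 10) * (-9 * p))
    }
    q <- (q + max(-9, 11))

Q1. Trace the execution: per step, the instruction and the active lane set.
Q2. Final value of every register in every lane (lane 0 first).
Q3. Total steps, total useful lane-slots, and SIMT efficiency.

step 0: eval ((6 - p) != -1)         {0,1,2,3,4,5,6,7,8,9,10,11,12,13,14,15}
step 1: p <- (max(lane, lane) - min(-8, -9)) {0,1,2,3,4,5,6,8,9,10,11,12,13,14,15}
step 2: q <- max(5, (p // -3))       {0,1,2,3,4,5,6,8,9,10,11,12,13,14,15}
step 3: q <- ((0 * 10) * (-9 * p))   {7}
step 4: q <- (q + max(-9, 11))       {0,1,2,3,4,5,6,7,8,9,10,11,12,13,14,15}

Answer: 5 steps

p: 9,10,11,12,13,14,15,7,17,18,19,20,21,22,23,24
q: 16,16,16,16,16,16,16,11,16,16,16,16,16,16,16,16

steps = 5; useful = 63; efficiency = 63/80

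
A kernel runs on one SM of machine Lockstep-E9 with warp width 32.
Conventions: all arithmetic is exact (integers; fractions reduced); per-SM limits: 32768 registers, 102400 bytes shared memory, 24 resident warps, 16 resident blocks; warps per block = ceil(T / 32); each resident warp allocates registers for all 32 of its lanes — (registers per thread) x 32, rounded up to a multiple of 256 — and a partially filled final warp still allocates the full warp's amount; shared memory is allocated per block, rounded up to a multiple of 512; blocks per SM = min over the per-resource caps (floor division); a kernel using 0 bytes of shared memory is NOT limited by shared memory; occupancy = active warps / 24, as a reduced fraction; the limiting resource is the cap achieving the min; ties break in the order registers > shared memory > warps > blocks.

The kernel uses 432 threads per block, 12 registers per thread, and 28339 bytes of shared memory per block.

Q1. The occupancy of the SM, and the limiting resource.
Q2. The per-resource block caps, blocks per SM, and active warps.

Answer: occupancy 7/12, limited by warps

registers: 4 blocks
shared memory: 3 blocks
warps: 1 block
blocks: 16 blocks

Answer: 1 block, 14 active warps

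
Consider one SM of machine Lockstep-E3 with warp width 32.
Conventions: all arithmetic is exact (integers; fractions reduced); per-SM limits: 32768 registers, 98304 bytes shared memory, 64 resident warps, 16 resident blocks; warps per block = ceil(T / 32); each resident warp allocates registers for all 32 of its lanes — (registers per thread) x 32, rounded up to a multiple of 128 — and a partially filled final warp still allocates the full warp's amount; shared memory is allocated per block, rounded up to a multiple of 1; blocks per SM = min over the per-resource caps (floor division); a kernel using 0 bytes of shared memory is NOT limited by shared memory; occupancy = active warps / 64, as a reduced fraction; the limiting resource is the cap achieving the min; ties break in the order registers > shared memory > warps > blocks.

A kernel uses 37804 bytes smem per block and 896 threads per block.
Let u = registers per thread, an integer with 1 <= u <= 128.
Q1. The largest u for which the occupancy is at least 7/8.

Answer: u = 16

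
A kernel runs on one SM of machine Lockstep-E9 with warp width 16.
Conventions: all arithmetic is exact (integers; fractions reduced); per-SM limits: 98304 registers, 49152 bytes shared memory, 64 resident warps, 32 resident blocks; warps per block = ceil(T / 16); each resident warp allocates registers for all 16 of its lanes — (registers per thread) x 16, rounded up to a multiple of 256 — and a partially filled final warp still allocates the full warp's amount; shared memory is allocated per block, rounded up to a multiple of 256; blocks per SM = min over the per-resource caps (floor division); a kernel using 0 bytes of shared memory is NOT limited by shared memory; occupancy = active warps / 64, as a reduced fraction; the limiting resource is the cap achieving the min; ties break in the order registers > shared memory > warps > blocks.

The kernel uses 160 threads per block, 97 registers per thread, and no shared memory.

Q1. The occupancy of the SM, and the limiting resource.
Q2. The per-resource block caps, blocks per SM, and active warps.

Answer: occupancy 25/32, limited by registers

registers: 5 blocks
shared memory: no limit (kernel uses none)
warps: 6 blocks
blocks: 32 blocks

Answer: 5 blocks, 50 active warps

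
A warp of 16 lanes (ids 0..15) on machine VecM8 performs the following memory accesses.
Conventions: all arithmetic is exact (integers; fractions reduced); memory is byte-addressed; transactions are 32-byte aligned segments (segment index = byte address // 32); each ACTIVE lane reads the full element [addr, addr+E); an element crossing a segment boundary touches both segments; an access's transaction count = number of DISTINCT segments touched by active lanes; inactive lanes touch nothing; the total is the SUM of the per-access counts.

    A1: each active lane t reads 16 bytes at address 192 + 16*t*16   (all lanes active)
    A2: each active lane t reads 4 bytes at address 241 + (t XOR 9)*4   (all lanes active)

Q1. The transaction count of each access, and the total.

A1: 16 transactions
A2: 3 transactions

Answer: 16,3; total 19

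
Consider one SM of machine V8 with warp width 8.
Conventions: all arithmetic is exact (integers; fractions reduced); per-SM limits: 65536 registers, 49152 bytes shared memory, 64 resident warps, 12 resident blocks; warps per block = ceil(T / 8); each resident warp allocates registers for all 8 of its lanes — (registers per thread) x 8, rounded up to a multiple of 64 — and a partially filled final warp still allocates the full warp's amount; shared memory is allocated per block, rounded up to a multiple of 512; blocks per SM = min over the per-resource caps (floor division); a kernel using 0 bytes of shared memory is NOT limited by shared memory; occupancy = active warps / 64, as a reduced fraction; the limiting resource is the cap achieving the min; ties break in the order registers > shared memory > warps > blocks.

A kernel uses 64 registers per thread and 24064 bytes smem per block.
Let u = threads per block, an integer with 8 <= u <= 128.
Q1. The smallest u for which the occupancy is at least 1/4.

Answer: u = 57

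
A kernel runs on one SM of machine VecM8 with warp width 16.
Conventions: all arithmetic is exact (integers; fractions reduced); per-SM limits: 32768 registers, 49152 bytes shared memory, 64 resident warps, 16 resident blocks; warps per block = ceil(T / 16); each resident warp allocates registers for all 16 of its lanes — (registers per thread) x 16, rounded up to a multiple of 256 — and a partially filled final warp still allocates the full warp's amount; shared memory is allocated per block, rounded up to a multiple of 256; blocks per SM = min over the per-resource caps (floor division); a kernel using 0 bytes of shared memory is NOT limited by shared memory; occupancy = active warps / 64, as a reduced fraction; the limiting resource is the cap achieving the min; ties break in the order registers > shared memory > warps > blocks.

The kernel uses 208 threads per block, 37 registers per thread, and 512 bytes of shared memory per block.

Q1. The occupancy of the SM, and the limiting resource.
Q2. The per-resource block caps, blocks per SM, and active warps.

Answer: occupancy 39/64, limited by registers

registers: 3 blocks
shared memory: 96 blocks
warps: 4 blocks
blocks: 16 blocks

Answer: 3 blocks, 39 active warps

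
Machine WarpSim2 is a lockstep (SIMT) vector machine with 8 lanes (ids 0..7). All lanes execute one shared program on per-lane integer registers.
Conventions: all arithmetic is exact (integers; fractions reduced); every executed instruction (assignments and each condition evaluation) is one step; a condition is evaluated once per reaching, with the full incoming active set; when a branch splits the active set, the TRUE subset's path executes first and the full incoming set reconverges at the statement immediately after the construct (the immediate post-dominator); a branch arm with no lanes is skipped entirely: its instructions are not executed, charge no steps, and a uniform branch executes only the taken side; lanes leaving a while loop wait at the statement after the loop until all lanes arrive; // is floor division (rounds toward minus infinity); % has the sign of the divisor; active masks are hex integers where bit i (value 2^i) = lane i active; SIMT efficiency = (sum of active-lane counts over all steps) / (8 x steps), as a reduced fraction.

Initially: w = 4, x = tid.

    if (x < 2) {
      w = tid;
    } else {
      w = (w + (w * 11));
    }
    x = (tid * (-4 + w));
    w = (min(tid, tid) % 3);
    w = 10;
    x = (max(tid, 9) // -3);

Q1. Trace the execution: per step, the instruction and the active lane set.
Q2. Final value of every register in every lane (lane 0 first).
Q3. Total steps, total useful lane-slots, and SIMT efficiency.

step 0: eval (x < 2)                 0xff
step 1: w <- tid                     0x03
step 2: w <- (w + (w * 11))          0xfc
step 3: x <- (tid * (-4 + w))        0xff
step 4: w <- (min(tid, tid) % 3)     0xff
step 5: w <- 10                      0xff
step 6: x <- (max(tid, 9) // -3)     0xff

Answer: 7 steps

w: 10,10,10,10,10,10,10,10
x: -3,-3,-3,-3,-3,-3,-3,-3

steps = 7; useful = 48; efficiency = 48/56 = 6/7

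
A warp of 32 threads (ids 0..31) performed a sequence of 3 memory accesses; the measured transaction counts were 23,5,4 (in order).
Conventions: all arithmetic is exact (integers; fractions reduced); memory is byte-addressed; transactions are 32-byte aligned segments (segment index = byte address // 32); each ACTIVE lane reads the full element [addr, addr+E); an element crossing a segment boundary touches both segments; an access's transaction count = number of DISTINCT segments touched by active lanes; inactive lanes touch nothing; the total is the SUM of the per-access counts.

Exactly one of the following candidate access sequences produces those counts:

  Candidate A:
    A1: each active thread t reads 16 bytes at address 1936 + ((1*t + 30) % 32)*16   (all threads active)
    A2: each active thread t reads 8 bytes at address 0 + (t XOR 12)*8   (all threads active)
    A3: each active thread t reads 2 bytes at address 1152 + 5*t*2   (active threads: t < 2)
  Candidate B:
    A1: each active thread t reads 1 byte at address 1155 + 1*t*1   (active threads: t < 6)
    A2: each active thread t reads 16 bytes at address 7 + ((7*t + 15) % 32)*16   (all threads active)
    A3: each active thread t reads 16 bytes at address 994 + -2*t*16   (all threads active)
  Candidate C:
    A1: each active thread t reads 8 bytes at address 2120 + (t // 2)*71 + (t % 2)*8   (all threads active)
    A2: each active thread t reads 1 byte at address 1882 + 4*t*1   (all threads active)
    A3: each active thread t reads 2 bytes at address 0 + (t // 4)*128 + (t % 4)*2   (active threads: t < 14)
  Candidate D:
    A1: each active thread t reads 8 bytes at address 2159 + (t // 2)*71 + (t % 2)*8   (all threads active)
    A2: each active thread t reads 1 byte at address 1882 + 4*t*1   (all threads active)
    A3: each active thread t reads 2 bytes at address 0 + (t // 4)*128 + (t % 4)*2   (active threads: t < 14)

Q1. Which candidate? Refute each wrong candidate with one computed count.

A: A1 gives 17 transactions, not 23
B: A1 gives 1 transaction, not 23
D: A1 gives 24 transactions, not 23
C: all counts match (23,5,4)

Answer: C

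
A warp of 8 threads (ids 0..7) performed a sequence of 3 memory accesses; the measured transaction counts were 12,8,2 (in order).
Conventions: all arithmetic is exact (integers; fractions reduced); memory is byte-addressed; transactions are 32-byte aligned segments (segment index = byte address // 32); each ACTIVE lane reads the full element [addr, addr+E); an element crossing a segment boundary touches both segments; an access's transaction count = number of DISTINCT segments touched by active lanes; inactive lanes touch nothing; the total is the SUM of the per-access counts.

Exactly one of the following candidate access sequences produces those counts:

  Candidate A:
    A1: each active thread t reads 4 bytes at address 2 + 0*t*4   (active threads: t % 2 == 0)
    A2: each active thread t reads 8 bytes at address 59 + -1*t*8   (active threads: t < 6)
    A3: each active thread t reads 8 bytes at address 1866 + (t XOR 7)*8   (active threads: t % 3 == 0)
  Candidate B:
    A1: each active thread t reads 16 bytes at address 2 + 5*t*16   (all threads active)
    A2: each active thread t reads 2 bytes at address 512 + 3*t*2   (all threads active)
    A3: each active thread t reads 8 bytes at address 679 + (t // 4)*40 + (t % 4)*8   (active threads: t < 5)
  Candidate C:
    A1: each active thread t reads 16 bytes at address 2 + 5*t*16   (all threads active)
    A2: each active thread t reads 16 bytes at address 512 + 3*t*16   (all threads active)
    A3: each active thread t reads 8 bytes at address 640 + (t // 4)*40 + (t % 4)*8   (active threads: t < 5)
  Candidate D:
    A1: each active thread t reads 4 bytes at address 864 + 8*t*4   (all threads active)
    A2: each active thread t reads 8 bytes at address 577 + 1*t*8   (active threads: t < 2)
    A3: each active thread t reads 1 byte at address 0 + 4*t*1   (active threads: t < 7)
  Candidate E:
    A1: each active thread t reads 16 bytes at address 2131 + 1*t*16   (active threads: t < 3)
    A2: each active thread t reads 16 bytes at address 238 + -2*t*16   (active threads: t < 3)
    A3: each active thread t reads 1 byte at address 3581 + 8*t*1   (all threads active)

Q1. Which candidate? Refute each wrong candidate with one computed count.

A: A1 gives 1 transaction, not 12
B: A2 gives 2 transactions, not 8
D: A1 gives 8 transactions, not 12
E: A1 gives 3 transactions, not 12
C: all counts match (12,8,2)

Answer: C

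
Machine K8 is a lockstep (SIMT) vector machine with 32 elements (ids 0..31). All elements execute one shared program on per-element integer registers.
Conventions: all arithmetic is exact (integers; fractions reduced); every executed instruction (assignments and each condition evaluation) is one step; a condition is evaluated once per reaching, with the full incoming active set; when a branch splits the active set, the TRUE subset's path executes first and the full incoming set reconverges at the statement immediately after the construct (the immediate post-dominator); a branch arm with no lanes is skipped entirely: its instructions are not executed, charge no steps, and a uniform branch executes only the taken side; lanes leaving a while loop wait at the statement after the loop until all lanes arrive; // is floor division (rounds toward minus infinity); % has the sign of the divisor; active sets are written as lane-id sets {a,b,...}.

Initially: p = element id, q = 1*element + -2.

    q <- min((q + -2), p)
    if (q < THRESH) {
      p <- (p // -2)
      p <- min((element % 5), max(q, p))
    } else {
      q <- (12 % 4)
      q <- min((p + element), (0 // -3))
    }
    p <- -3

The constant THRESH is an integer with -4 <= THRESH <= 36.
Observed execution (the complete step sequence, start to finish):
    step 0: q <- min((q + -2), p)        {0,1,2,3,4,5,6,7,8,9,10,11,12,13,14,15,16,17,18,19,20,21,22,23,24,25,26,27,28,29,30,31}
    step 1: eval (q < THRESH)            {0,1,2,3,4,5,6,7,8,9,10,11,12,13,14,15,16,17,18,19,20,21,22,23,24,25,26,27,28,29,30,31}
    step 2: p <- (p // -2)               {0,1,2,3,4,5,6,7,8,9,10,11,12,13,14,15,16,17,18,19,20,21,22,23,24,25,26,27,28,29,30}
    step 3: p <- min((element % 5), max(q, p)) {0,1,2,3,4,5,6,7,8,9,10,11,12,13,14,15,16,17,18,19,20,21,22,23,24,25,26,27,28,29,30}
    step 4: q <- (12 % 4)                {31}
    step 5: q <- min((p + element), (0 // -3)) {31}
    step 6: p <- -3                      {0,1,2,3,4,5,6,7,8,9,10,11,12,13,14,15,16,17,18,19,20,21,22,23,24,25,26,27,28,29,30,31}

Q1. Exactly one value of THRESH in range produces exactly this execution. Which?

Answer: THRESH = 27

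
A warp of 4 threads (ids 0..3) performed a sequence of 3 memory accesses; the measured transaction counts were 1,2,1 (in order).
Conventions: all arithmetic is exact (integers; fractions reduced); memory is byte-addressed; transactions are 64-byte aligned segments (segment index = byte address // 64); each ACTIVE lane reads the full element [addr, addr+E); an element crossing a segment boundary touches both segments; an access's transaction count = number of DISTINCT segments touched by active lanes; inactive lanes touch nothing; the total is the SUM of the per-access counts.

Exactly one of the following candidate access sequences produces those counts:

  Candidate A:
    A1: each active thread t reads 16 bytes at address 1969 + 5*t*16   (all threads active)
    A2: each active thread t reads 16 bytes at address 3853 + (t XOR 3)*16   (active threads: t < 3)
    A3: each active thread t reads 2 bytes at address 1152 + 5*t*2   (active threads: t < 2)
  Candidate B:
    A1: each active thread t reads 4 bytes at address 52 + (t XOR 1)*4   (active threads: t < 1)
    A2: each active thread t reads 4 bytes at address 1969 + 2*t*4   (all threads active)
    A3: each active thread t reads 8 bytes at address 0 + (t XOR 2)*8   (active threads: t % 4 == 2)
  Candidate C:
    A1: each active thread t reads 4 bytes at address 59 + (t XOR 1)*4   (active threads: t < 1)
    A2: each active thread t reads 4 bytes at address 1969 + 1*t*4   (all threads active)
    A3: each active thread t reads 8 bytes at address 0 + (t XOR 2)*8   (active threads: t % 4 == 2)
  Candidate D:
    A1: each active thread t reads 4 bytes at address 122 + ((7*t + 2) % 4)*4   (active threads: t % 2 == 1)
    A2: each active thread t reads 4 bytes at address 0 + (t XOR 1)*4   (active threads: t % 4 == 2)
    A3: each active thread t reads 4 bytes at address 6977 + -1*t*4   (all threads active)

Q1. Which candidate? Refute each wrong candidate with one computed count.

A: A1 gives 5 transactions, not 1
C: A1 gives 2 transactions, not 1
D: A1 gives 2 transactions, not 1
B: all counts match (1,2,1)

Answer: B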